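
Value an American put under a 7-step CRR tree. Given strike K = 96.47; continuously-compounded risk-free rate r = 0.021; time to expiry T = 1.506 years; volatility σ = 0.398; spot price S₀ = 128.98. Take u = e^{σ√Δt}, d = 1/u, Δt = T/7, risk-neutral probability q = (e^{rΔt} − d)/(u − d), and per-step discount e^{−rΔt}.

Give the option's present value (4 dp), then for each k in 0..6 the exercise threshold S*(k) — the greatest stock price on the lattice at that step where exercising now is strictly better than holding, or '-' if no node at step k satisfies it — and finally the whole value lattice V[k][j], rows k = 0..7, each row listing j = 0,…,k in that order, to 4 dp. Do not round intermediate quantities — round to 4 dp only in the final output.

Δt=0.21514, u=1.20274, d=0.83143, q=0.46617, disc=e^(-rΔt)=0.99549
k=7 terminal: V=max(K-S,0) → 61.0452 45.2246 22.3387 0.0000 0.0000 0.0000 0.0000 0.0000
k=6: j=0 S=42.6070 intr=53.8630 cont=53.4281 V=53.8630[EX]; j=1 S=61.6351 intr=34.8349 cont=34.4000 V=34.8349[EX]; j=2 S=89.1611 intr=7.3089 cont=11.8712 V=11.8712[hold]; j=3 S=128.9800 intr=0.0000 cont=0.0000 V=0.0000[hold]; j=4 S=186.5818 intr=0.0000 cont=0.0000 V=0.0000[hold]; j=5 S=269.9084 intr=0.0000 cont=0.0000 V=0.0000[hold]; j=6 S=390.4482 intr=0.0000 cont=0.0000 V=0.0000[hold]  S*(6)=61.6351
k=5: j=0 S=51.2454 intr=45.2246 cont=44.7897 V=45.2246[EX]; j=1 S=74.1313 intr=22.3387 cont=24.0210 V=24.0210[hold]; j=2 S=107.2380 intr=0.0000 cont=6.3086 V=6.3086[hold]; j=3 S=155.1300 intr=0.0000 cont=0.0000 V=0.0000[hold]; j=4 S=224.4103 intr=0.0000 cont=0.0000 V=0.0000[hold]; j=5 S=324.6309 intr=0.0000 cont=0.0000 V=0.0000[hold]  S*(5)=51.2454
k=4: j=0 S=61.6351 intr=34.8349 cont=35.1807 V=35.1807[hold]; j=1 S=89.1611 intr=7.3089 cont=15.6929 V=15.6929[hold]; j=2 S=128.9800 intr=0.0000 cont=3.3525 V=3.3525[hold]; j=3 S=186.5818 intr=0.0000 cont=0.0000 V=0.0000[hold]; j=4 S=269.9084 intr=0.0000 cont=0.0000 V=0.0000[hold]  S*(4)=-
k=3: j=0 S=74.1313 intr=22.3387 cont=25.9784 V=25.9784[hold]; j=1 S=107.2380 intr=0.0000 cont=9.8953 V=9.8953[hold]; j=2 S=155.1300 intr=0.0000 cont=1.7816 V=1.7816[hold]; j=3 S=224.4103 intr=0.0000 cont=0.0000 V=0.0000[hold]  S*(3)=-
k=2: j=0 S=89.1611 intr=7.3089 cont=18.3975 V=18.3975[hold]; j=1 S=128.9800 intr=0.0000 cont=6.0853 V=6.0853[hold]; j=2 S=186.5818 intr=0.0000 cont=0.9468 V=0.9468[hold]  S*(2)=-
k=1: j=0 S=107.2380 intr=0.0000 cont=12.6009 V=12.6009[hold]; j=1 S=155.1300 intr=0.0000 cont=3.6732 V=3.6732[hold]  S*(1)=-
k=0: j=0 S=128.9800 intr=0.0000 cont=8.4010 V=8.4010[hold]  S*(0)=-

price = 8.4010
boundary = - - - - - 51.2454 61.6351
tree:
8.4010
12.6009 3.6732
18.3975 6.0853 0.9468
25.9784 9.8953 1.7816 0.0000
35.1807 15.6929 3.3525 0.0000 0.0000
45.2246 24.0210 6.3086 0.0000 0.0000 0.0000
53.8630 34.8349 11.8712 0.0000 0.0000 0.0000 0.0000
61.0452 45.2246 22.3387 0.0000 0.0000 0.0000 0.0000 0.0000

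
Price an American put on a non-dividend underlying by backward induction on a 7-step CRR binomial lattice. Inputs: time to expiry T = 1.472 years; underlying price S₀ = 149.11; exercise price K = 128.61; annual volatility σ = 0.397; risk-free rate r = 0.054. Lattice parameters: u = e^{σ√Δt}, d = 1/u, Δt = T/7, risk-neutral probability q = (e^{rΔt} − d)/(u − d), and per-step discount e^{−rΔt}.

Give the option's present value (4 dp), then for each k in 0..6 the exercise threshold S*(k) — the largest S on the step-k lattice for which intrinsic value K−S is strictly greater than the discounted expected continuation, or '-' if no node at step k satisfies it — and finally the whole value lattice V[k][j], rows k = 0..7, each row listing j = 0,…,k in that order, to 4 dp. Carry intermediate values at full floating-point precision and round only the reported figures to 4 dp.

Δt=0.21029, u=1.19968, d=0.83356, q=0.48580, disc=e^(-rΔt)=0.98871
k=7 terminal: V=max(K-S,0) → 86.9175 68.6052 42.2497 4.3182 0.0000 0.0000 0.0000 0.0000
k=6: j=0 S=50.0175 intr=78.5925 cont=77.1404 V=78.5925[EX]; j=1 S=71.9863 intr=56.6237 cont=55.1715 V=56.6237[EX]; j=2 S=103.6045 intr=25.0055 cont=23.5534 V=25.0055[EX]; j=3 S=149.1100 intr=0.0000 cont=2.1953 V=2.1953[hold]; j=4 S=214.6027 intr=0.0000 cont=0.0000 V=0.0000[hold]; j=5 S=308.8613 intr=0.0000 cont=0.0000 V=0.0000[hold]; j=6 S=444.5205 intr=0.0000 cont=0.0000 V=0.0000[hold]  S*(6)=103.6045
k=5: j=0 S=60.0048 intr=68.6052 cont=67.1530 V=68.6052[EX]; j=1 S=86.3603 intr=42.2497 cont=40.7975 V=42.2497[EX]; j=2 S=124.2918 intr=4.3182 cont=13.7670 V=13.7670[hold]; j=3 S=178.8838 intr=0.0000 cont=1.1161 V=1.1161[hold]; j=4 S=257.4538 intr=0.0000 cont=0.0000 V=0.0000[hold]; j=5 S=370.5336 intr=0.0000 cont=0.0000 V=0.0000[hold]  S*(5)=86.3603
k=4: j=0 S=71.9863 intr=56.6237 cont=55.1715 V=56.6237[EX]; j=1 S=103.6045 intr=25.0055 cont=28.0918 V=28.0918[hold]; j=2 S=149.1100 intr=0.0000 cont=7.5351 V=7.5351[hold]; j=3 S=214.6027 intr=0.0000 cont=0.5674 V=0.5674[hold]; j=4 S=308.8613 intr=0.0000 cont=0.0000 V=0.0000[hold]  S*(4)=71.9863
k=3: j=0 S=86.3603 intr=42.2497 cont=42.2799 V=42.2799[hold]; j=1 S=124.2918 intr=4.3182 cont=17.9008 V=17.9008[hold]; j=2 S=178.8838 intr=0.0000 cont=4.1033 V=4.1033[hold]; j=3 S=257.4538 intr=0.0000 cont=0.2885 V=0.2885[hold]  S*(3)=-
k=2: j=0 S=103.6045 intr=25.0055 cont=30.0928 V=30.0928[hold]; j=1 S=149.1100 intr=0.0000 cont=11.0715 V=11.0715[hold]; j=2 S=214.6027 intr=0.0000 cont=2.2246 V=2.2246[hold]  S*(2)=-
k=1: j=0 S=124.2918 intr=4.3182 cont=20.6167 V=20.6167[hold]; j=1 S=178.8838 intr=0.0000 cont=6.6971 V=6.6971[hold]  S*(1)=-
k=0: j=0 S=149.1100 intr=0.0000 cont=13.6981 V=13.6981[hold]  S*(0)=-

price = 13.6981
boundary = - - - - 71.9863 86.3603 103.6045
tree:
13.6981
20.6167 6.6971
30.0928 11.0715 2.2246
42.2799 17.9008 4.1033 0.2885
56.6237 28.0918 7.5351 0.5674 0.0000
68.6052 42.2497 13.7670 1.1161 0.0000 0.0000
78.5925 56.6237 25.0055 2.1953 0.0000 0.0000 0.0000
86.9175 68.6052 42.2497 4.3182 0.0000 0.0000 0.0000 0.0000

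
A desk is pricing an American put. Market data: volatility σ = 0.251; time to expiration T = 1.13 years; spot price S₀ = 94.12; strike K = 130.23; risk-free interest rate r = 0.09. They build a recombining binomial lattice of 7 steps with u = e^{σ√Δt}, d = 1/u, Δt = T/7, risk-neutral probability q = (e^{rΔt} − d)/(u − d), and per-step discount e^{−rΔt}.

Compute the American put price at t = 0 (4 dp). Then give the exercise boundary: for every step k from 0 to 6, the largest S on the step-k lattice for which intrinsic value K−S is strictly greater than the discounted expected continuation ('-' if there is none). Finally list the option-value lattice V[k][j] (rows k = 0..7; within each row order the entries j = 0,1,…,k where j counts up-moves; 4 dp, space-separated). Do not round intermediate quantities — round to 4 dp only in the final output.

Δt=0.16143  u=1.10611  d=0.90407  q=0.54725  discount=0.98558
step 7 (expiry): payoffs max(K−S,0) = 83.7678 73.3846 60.6812 45.1388 26.1231 2.8580 0.0000 0.0000
step 6: (k=6,j=0): S=51.3922, (K−S)⁺=78.8378, hold=76.9594 ⇒ V=78.8378 exercise | (k=6,j=1): S=62.8771, (K−S)⁺=67.3529, hold=65.4745 ⇒ V=67.3529 exercise | (k=6,j=2): S=76.9285, (K−S)⁺=53.3015, hold=51.4231 ⇒ V=53.3015 exercise | (k=6,j=3): S=94.1200, (K−S)⁺=36.1100, hold=34.2316 ⇒ V=36.1100 exercise | (k=6,j=4): S=115.1534, (K−S)⁺=15.0766, hold=13.1982 ⇒ V=15.0766 exercise | (k=6,j=5): S=140.8872, (K−S)⁺=0.0000, hold=1.2753 ⇒ V=1.2753 continue | (k=6,j=6): S=172.3718, (K−S)⁺=0.0000, hold=0.0000 ⇒ V=0.0000 continue  boundary S*=115.1534
step 5: (k=5,j=0): S=56.8454, (K−S)⁺=73.3846, hold=71.5063 ⇒ V=73.3846 exercise | (k=5,j=1): S=69.5488, (K−S)⁺=60.6812, hold=58.8028 ⇒ V=60.6812 exercise | (k=5,j=2): S=85.0912, (K−S)⁺=45.1388, hold=43.2604 ⇒ V=45.1388 exercise | (k=5,j=3): S=104.1069, (K−S)⁺=26.1231, hold=24.2448 ⇒ V=26.1231 exercise | (k=5,j=4): S=127.3720, (K−S)⁺=2.8580, hold=7.4154 ⇒ V=7.4154 continue | (k=5,j=5): S=155.8364, (K−S)⁺=0.0000, hold=0.5691 ⇒ V=0.5691 continue  boundary S*=104.1069
step 4: (k=4,j=0): S=62.8771, (K−S)⁺=67.3529, hold=65.4745 ⇒ V=67.3529 exercise | (k=4,j=1): S=76.9285, (K−S)⁺=53.3015, hold=51.4231 ⇒ V=53.3015 exercise | (k=4,j=2): S=94.1200, (K−S)⁺=36.1100, hold=34.2316 ⇒ V=36.1100 exercise | (k=4,j=3): S=115.1534, (K−S)⁺=15.0766, hold=15.6563 ⇒ V=15.6563 continue | (k=4,j=4): S=140.8872, (K−S)⁺=0.0000, hold=3.6159 ⇒ V=3.6159 continue  boundary S*=94.1200
step 3: (k=3,j=0): S=69.5488, (K−S)⁺=60.6812, hold=58.8028 ⇒ V=60.6812 exercise | (k=3,j=1): S=85.0912, (K−S)⁺=45.1388, hold=43.2604 ⇒ V=45.1388 exercise | (k=3,j=2): S=104.1069, (K−S)⁺=26.1231, hold=24.5574 ⇒ V=26.1231 exercise | (k=3,j=3): S=127.3720, (K−S)⁺=2.8580, hold=8.9364 ⇒ V=8.9364 continue  boundary S*=104.1069
step 2: (k=2,j=0): S=76.9285, (K−S)⁺=53.3015, hold=51.4231 ⇒ V=53.3015 exercise | (k=2,j=1): S=94.1200, (K−S)⁺=36.1100, hold=34.2316 ⇒ V=36.1100 exercise | (k=2,j=2): S=115.1534, (K−S)⁺=15.0766, hold=16.4767 ⇒ V=16.4767 continue  boundary S*=94.1200
step 1: (k=1,j=0): S=85.0912, (K−S)⁺=45.1388, hold=43.2604 ⇒ V=45.1388 exercise | (k=1,j=1): S=104.1069, (K−S)⁺=26.1231, hold=24.9999 ⇒ V=26.1231 exercise  boundary S*=104.1069
step 0: (k=0,j=0): S=94.1200, (K−S)⁺=36.1100, hold=34.2316 ⇒ V=36.1100 exercise  boundary S*=94.1200

price = 36.1100
boundary = 94.1200 104.1069 94.1200 104.1069 94.1200 104.1069 115.1534
tree:
36.1100
45.1388 26.1231
53.3015 36.1100 16.4767
60.6812 45.1388 26.1231 8.9364
67.3529 53.3015 36.1100 15.6563 3.6159
73.3846 60.6812 45.1388 26.1231 7.4154 0.5691
78.8378 67.3529 53.3015 36.1100 15.0766 1.2753 0.0000
83.7678 73.3846 60.6812 45.1388 26.1231 2.8580 0.0000 0.0000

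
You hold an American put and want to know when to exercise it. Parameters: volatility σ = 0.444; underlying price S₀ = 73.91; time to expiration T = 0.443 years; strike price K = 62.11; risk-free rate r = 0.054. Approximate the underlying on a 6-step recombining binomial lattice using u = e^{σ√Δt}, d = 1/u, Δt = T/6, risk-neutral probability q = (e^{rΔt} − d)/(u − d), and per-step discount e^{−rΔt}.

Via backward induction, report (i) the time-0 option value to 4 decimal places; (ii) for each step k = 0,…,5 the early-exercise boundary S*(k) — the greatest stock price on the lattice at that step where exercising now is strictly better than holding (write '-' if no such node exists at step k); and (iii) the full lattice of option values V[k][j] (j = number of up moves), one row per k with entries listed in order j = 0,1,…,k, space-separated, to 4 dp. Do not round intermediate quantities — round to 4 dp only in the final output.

price = 3.1925
boundary = - - - - 45.6164 51.4656
tree:
3.1925
5.0418 1.2659
7.7607 2.2121 0.2770
11.5612 3.8114 0.5416 0.0000
16.4936 6.4479 1.0586 0.0000 0.0000
21.6779 10.6444 2.0694 0.0000 0.0000 0.0000
26.2731 16.4936 4.0453 0.0000 0.0000 0.0000 0.0000

Δt=0.07383  u=1.12822  d=0.88635  q=0.48639  discount=0.99602
step 6 (expiry): payoffs max(K−S,0) = 26.2731 16.4936 4.0453 0.0000 0.0000 0.0000 0.0000
step 5: (k=5,j=0): S=40.4321, (K−S)⁺=21.6779, hold=21.4308 ⇒ V=21.6779 exercise | (k=5,j=1): S=51.4656, (K−S)⁺=10.6444, hold=10.3973 ⇒ V=10.6444 exercise | (k=5,j=2): S=65.5100, (K−S)⁺=0.0000, hold=2.0694 ⇒ V=2.0694 continue | (k=5,j=3): S=83.3871, (K−S)⁺=0.0000, hold=0.0000 ⇒ V=0.0000 continue | (k=5,j=4): S=106.1426, (K−S)⁺=0.0000, hold=0.0000 ⇒ V=0.0000 continue | (k=5,j=5): S=135.1078, (K−S)⁺=0.0000, hold=0.0000 ⇒ V=0.0000 continue  boundary S*=51.4656
step 4: (k=4,j=0): S=45.6164, (K−S)⁺=16.4936, hold=16.2464 ⇒ V=16.4936 exercise | (k=4,j=1): S=58.0647, (K−S)⁺=4.0453, hold=6.4479 ⇒ V=6.4479 continue | (k=4,j=2): S=73.9100, (K−S)⁺=0.0000, hold=1.0586 ⇒ V=1.0586 continue | (k=4,j=3): S=94.0793, (K−S)⁺=0.0000, hold=0.0000 ⇒ V=0.0000 continue | (k=4,j=4): S=119.7526, (K−S)⁺=0.0000, hold=0.0000 ⇒ V=0.0000 continue  boundary S*=45.6164
step 3: (k=3,j=0): S=51.4656, (K−S)⁺=10.6444, hold=11.5612 ⇒ V=11.5612 continue | (k=3,j=1): S=65.5100, (K−S)⁺=0.0000, hold=3.8114 ⇒ V=3.8114 continue | (k=3,j=2): S=83.3871, (K−S)⁺=0.0000, hold=0.5416 ⇒ V=0.5416 continue | (k=3,j=3): S=106.1426, (K−S)⁺=0.0000, hold=0.0000 ⇒ V=0.0000 continue  boundary S*=-
step 2: (k=2,j=0): S=58.0647, (K−S)⁺=4.0453, hold=7.7607 ⇒ V=7.7607 continue | (k=2,j=1): S=73.9100, (K−S)⁺=0.0000, hold=2.2121 ⇒ V=2.2121 continue | (k=2,j=2): S=94.0793, (K−S)⁺=0.0000, hold=0.2770 ⇒ V=0.2770 continue  boundary S*=-
step 1: (k=1,j=0): S=65.5100, (K−S)⁺=0.0000, hold=5.0418 ⇒ V=5.0418 continue | (k=1,j=1): S=83.3871, (K−S)⁺=0.0000, hold=1.2659 ⇒ V=1.2659 continue  boundary S*=-
step 0: (k=0,j=0): S=73.9100, (K−S)⁺=0.0000, hold=3.1925 ⇒ V=3.1925 continue  boundary S*=-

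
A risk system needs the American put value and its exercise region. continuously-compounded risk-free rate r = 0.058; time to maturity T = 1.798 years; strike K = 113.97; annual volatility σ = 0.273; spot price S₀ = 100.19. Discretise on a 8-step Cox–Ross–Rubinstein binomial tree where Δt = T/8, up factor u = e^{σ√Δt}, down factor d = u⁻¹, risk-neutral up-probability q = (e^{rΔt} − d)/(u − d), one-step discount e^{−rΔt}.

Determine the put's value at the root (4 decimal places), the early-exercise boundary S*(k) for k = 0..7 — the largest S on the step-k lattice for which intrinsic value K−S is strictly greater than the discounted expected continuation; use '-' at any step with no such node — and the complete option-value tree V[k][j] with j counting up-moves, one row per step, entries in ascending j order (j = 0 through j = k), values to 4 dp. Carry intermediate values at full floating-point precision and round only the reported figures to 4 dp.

Δt=0.22475  u=1.13817  d=0.87860  q=0.51824  discount=0.98705
step 8 (expiry): payoffs max(K−S,0) = 78.3936 67.8831 54.2674 36.6292 13.7800 0.0000 0.0000 0.0000 0.0000
step 7: (k=7,j=0): S=40.4920, (K−S)⁺=73.4780, hold=72.0020 ⇒ V=73.4780 exercise | (k=7,j=1): S=52.4548, (K−S)⁺=61.5152, hold=60.0392 ⇒ V=61.5152 exercise | (k=7,j=2): S=67.9518, (K−S)⁺=46.0182, hold=44.5422 ⇒ V=46.0182 exercise | (k=7,j=3): S=88.0271, (K−S)⁺=25.9429, hold=24.4669 ⇒ V=25.9429 exercise | (k=7,j=4): S=114.0334, (K−S)⁺=0.0000, hold=6.5527 ⇒ V=6.5527 continue | (k=7,j=5): S=147.7229, (K−S)⁺=0.0000, hold=0.0000 ⇒ V=0.0000 continue | (k=7,j=6): S=191.3654, (K−S)⁺=0.0000, hold=0.0000 ⇒ V=0.0000 continue | (k=7,j=7): S=247.9015, (K−S)⁺=0.0000, hold=0.0000 ⇒ V=0.0000 continue  boundary S*=88.0271
step 6: (k=6,j=0): S=46.0869, (K−S)⁺=67.8831, hold=66.4071 ⇒ V=67.8831 exercise | (k=6,j=1): S=59.7026, (K−S)⁺=54.2674, hold=52.7914 ⇒ V=54.2674 exercise | (k=6,j=2): S=77.3408, (K−S)⁺=36.6292, hold=35.1532 ⇒ V=36.6292 exercise | (k=6,j=3): S=100.1900, (K−S)⁺=13.7800, hold=15.6883 ⇒ V=15.6883 continue | (k=6,j=4): S=129.7896, (K−S)⁺=0.0000, hold=3.1160 ⇒ V=3.1160 continue | (k=6,j=5): S=168.1341, (K−S)⁺=0.0000, hold=0.0000 ⇒ V=0.0000 continue | (k=6,j=6): S=217.8068, (K−S)⁺=0.0000, hold=0.0000 ⇒ V=0.0000 continue  boundary S*=77.3408
step 5: (k=5,j=0): S=52.4548, (K−S)⁺=61.5152, hold=60.0392 ⇒ V=61.5152 exercise | (k=5,j=1): S=67.9518, (K−S)⁺=46.0182, hold=44.5422 ⇒ V=46.0182 exercise | (k=5,j=2): S=88.0271, (K−S)⁺=25.9429, hold=25.4430 ⇒ V=25.9429 exercise | (k=5,j=3): S=114.0334, (K−S)⁺=0.0000, hold=9.0541 ⇒ V=9.0541 continue | (k=5,j=4): S=147.7229, (K−S)⁺=0.0000, hold=1.4817 ⇒ V=1.4817 continue | (k=5,j=5): S=191.3654, (K−S)⁺=0.0000, hold=0.0000 ⇒ V=0.0000 continue  boundary S*=88.0271
step 4: (k=4,j=0): S=59.7026, (K−S)⁺=54.2674, hold=52.7914 ⇒ V=54.2674 exercise | (k=4,j=1): S=77.3408, (K−S)⁺=36.6292, hold=35.1532 ⇒ V=36.6292 exercise | (k=4,j=2): S=100.1900, (K−S)⁺=13.7800, hold=16.9678 ⇒ V=16.9678 continue | (k=4,j=3): S=129.7896, (K−S)⁺=0.0000, hold=5.0633 ⇒ V=5.0633 continue | (k=4,j=4): S=168.1341, (K−S)⁺=0.0000, hold=0.7046 ⇒ V=0.7046 continue  boundary S*=77.3408
step 3: (k=3,j=0): S=67.9518, (K−S)⁺=46.0182, hold=44.5422 ⇒ V=46.0182 exercise | (k=3,j=1): S=88.0271, (K−S)⁺=25.9429, hold=26.0975 ⇒ V=26.0975 continue | (k=3,j=2): S=114.0334, (K−S)⁺=0.0000, hold=10.6586 ⇒ V=10.6586 continue | (k=3,j=3): S=147.7229, (K−S)⁺=0.0000, hold=2.7682 ⇒ V=2.7682 continue  boundary S*=67.9518
step 2: (k=2,j=0): S=77.3408, (K−S)⁺=36.6292, hold=35.2323 ⇒ V=36.6292 exercise | (k=2,j=1): S=100.1900, (K−S)⁺=13.7800, hold=17.8621 ⇒ V=17.8621 continue | (k=2,j=2): S=129.7896, (K−S)⁺=0.0000, hold=6.4844 ⇒ V=6.4844 continue  boundary S*=77.3408
step 1: (k=1,j=0): S=88.0271, (K−S)⁺=25.9429, hold=26.5550 ⇒ V=26.5550 continue | (k=1,j=1): S=114.0334, (K−S)⁺=0.0000, hold=11.8108 ⇒ V=11.8108 continue  boundary S*=-
step 0: (k=0,j=0): S=100.1900, (K−S)⁺=13.7800, hold=18.6690 ⇒ V=18.6690 continue  boundary S*=-

price = 18.6690
boundary = - - 77.3408 67.9518 77.3408 88.0271 77.3408 88.0271
tree:
18.6690
26.5550 11.8108
36.6292 17.8621 6.4844
46.0182 26.0975 10.6586 2.7682
54.2674 36.6292 16.9678 5.0633 0.7046
61.5152 46.0182 25.9429 9.0541 1.4817 0.0000
67.8831 54.2674 36.6292 15.6883 3.1160 0.0000 0.0000
73.4780 61.5152 46.0182 25.9429 6.5527 0.0000 0.0000 0.0000
78.3936 67.8831 54.2674 36.6292 13.7800 0.0000 0.0000 0.0000 0.0000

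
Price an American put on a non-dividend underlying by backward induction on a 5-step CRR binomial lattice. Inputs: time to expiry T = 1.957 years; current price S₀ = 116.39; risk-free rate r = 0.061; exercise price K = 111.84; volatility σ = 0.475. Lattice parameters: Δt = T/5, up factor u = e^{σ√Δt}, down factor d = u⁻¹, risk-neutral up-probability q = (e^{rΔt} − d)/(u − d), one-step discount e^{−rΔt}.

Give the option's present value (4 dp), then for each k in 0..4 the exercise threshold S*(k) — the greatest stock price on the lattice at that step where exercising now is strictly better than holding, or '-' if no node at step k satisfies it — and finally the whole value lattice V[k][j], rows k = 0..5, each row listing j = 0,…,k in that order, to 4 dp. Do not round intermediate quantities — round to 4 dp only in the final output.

price = 22.7805
boundary = - - 64.2388 47.7242 64.2388
tree:
22.7805
33.5465 11.6394
47.6012 19.1994 3.5901
64.1158 30.8245 6.8895 0.0000
76.3848 47.6012 13.2211 0.0000 0.0000
85.4997 64.1158 25.3718 0.0000 0.0000 0.0000

Δt=0.39140, u=1.34604, d=0.74292, q=0.46631, disc=e^(-rΔt)=0.97641
k=5 terminal: V=max(K-S,0) → 85.4997 64.1158 25.3718 0.0000 0.0000 0.0000
k=4: j=0 S=35.4552 intr=76.3848 cont=73.7462 V=76.3848[EX]; j=1 S=64.2388 intr=47.6012 cont=44.9626 V=47.6012[EX]; j=2 S=116.3900 intr=0.0000 cont=13.2211 V=13.2211[hold]; j=3 S=210.8792 intr=0.0000 cont=0.0000 V=0.0000[hold]; j=4 S=382.0777 intr=0.0000 cont=0.0000 V=0.0000[hold]  S*(4)=64.2388
k=3: j=0 S=47.7242 intr=64.1158 cont=61.4772 V=64.1158[EX]; j=1 S=86.4682 intr=25.3718 cont=30.8245 V=30.8245[hold]; j=2 S=156.6660 intr=0.0000 cont=6.8895 V=6.8895[hold]; j=3 S=283.8525 intr=0.0000 cont=0.0000 V=0.0000[hold]  S*(3)=47.7242
k=2: j=0 S=64.2388 intr=47.6012 cont=47.4453 V=47.6012[EX]; j=1 S=116.3900 intr=0.0000 cont=19.1994 V=19.1994[hold]; j=2 S=210.8792 intr=0.0000 cont=3.5901 V=3.5901[hold]  S*(2)=64.2388
k=1: j=0 S=86.4682 intr=25.3718 cont=33.5465 V=33.5465[hold]; j=1 S=156.6660 intr=0.0000 cont=11.6394 V=11.6394[hold]  S*(1)=-
k=0: j=0 S=116.3900 intr=0.0000 cont=22.7805 V=22.7805[hold]  S*(0)=-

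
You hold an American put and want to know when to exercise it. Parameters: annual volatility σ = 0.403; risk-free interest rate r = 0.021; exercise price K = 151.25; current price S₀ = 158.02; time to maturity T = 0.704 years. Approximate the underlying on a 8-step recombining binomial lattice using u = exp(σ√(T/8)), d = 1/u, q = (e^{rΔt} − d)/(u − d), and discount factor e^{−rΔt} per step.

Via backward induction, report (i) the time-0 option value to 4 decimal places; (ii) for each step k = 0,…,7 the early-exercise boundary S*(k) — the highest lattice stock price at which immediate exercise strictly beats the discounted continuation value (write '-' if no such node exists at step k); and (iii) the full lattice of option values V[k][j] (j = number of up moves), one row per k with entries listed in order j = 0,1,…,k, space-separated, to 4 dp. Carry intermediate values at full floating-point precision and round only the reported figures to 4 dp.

price = 16.6518
boundary = - - - - 97.9567 86.9189 97.9567 110.3960
tree:
16.6518
23.4241 9.3167
31.9613 14.1867 4.0316
42.1017 21.0053 6.7914 1.0318
53.2933 30.0362 11.2191 1.9798 0.0000
64.3311 41.1127 18.0500 3.7987 0.0000 0.0000
74.1250 53.2933 27.9627 7.2889 0.0000 0.0000 0.0000
82.8155 64.3311 40.8540 13.9856 0.0000 0.0000 0.0000 0.0000
90.5266 74.1250 53.2933 26.8349 0.0000 0.0000 0.0000 0.0000 0.0000

params: Δt=0.08800 u=1.12699 d=0.88732 q=0.47787 e^(-rΔt)=0.99815
t_8 payoffs: 90.5266 74.1250 53.2933 26.8349 0.0000 0.0000 0.0000 0.0000 0.0000
t_7: node(7,0) S=68.4345 payoff=82.8155 vs cont=82.5362 → 82.8155 [stop]  node(7,1) S=86.9189 payoff=64.3311 vs cont=64.0518 → 64.3311 [stop]  node(7,2) S=110.3960 payoff=40.8540 vs cont=40.5747 → 40.8540 [stop]  node(7,3) S=140.2144 payoff=11.0356 vs cont=13.9856 → 13.9856 [wait]  node(7,4) S=178.0867 payoff=0.0000 vs cont=0.0000 → 0.0000 [wait]  node(7,5) S=226.1886 payoff=0.0000 vs cont=0.0000 → 0.0000 [wait]  node(7,6) S=287.2828 payoff=0.0000 vs cont=0.0000 → 0.0000 [wait]  node(7,7) S=364.8789 payoff=0.0000 vs cont=0.0000 → 0.0000 [wait]  ⇒ S*(7)=110.3960
t_6: node(6,0) S=77.1250 payoff=74.1250 vs cont=73.8458 → 74.1250 [stop]  node(6,1) S=97.9567 payoff=53.2933 vs cont=53.0141 → 53.2933 [stop]  node(6,2) S=124.4151 payoff=26.8349 vs cont=27.9627 → 27.9627 [wait]  node(6,3) S=158.0200 payoff=0.0000 vs cont=7.2889 → 7.2889 [wait]  node(6,4) S=200.7017 payoff=0.0000 vs cont=0.0000 → 0.0000 [wait]  node(6,5) S=254.9119 payoff=0.0000 vs cont=0.0000 → 0.0000 [wait]  node(6,6) S=323.7645 payoff=0.0000 vs cont=0.0000 → 0.0000 [wait]  ⇒ S*(6)=97.9567
t_5: node(5,0) S=86.9189 payoff=64.3311 vs cont=64.0518 → 64.3311 [stop]  node(5,1) S=110.3960 payoff=40.8540 vs cont=41.1127 → 41.1127 [wait]  node(5,2) S=140.2144 payoff=11.0356 vs cont=18.0500 → 18.0500 [wait]  node(5,3) S=178.0867 payoff=0.0000 vs cont=3.7987 → 3.7987 [wait]  node(5,4) S=226.1886 payoff=0.0000 vs cont=0.0000 → 0.0000 [wait]  node(5,5) S=287.2828 payoff=0.0000 vs cont=0.0000 → 0.0000 [wait]  ⇒ S*(5)=86.9189
t_4: node(4,0) S=97.9567 payoff=53.2933 vs cont=53.1375 → 53.2933 [stop]  node(4,1) S=124.4151 payoff=26.8349 vs cont=30.0362 → 30.0362 [wait]  node(4,2) S=158.0200 payoff=0.0000 vs cont=11.2191 → 11.2191 [wait]  node(4,3) S=200.7017 payoff=0.0000 vs cont=1.9798 → 1.9798 [wait]  node(4,4) S=254.9119 payoff=0.0000 vs cont=0.0000 → 0.0000 [wait]  ⇒ S*(4)=97.9567
t_3: node(3,0) S=110.3960 payoff=40.8540 vs cont=42.1017 → 42.1017 [wait]  node(3,1) S=140.2144 payoff=11.0356 vs cont=21.0053 → 21.0053 [wait]  node(3,2) S=178.0867 payoff=0.0000 vs cont=6.7914 → 6.7914 [wait]  node(3,3) S=226.1886 payoff=0.0000 vs cont=1.0318 → 1.0318 [wait]  ⇒ S*(3)=-
t_2: node(2,0) S=124.4151 payoff=26.8349 vs cont=31.9613 → 31.9613 [wait]  node(2,1) S=158.0200 payoff=0.0000 vs cont=14.1867 → 14.1867 [wait]  node(2,2) S=200.7017 payoff=0.0000 vs cont=4.0316 → 4.0316 [wait]  ⇒ S*(2)=-
t_1: node(1,0) S=140.2144 payoff=11.0356 vs cont=23.4241 → 23.4241 [wait]  node(1,1) S=178.0867 payoff=0.0000 vs cont=9.3167 → 9.3167 [wait]  ⇒ S*(1)=-
t_0: node(0,0) S=158.0200 payoff=0.0000 vs cont=16.6518 → 16.6518 [wait]  ⇒ S*(0)=-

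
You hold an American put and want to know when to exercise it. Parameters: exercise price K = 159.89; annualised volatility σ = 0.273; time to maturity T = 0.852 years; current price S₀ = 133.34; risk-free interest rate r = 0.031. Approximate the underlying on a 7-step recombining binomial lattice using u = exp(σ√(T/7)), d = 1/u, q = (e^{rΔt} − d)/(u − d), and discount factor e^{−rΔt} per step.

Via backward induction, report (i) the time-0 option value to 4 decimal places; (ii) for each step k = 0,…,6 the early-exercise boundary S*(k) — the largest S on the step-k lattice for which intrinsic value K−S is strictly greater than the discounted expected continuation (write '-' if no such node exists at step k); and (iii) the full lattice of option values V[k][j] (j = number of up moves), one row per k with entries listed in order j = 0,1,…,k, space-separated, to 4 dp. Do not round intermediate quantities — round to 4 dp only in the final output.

params: Δt=0.12171 u=1.09993 d=0.90915 q=0.49602 e^(-rΔt)=0.99623
t_7 payoffs: 91.4333 77.0686 59.6895 38.6637 13.2258 0.0000 0.0000 0.0000
t_6: node(6,0) S=75.2973 payoff=84.5927 vs cont=83.9906 → 84.5927 [stop]  node(6,1) S=91.0975 payoff=68.7925 vs cont=68.1904 → 68.7925 [stop]  node(6,2) S=110.2131 payoff=49.6769 vs cont=49.0747 → 49.6769 [stop]  node(6,3) S=133.3400 payoff=26.5500 vs cont=25.9478 → 26.5500 [stop]  node(6,4) S=161.3197 payoff=0.0000 vs cont=6.6404 → 6.6404 [wait]  node(6,5) S=195.1707 payoff=0.0000 vs cont=0.0000 → 0.0000 [wait]  node(6,6) S=236.1249 payoff=0.0000 vs cont=0.0000 → 0.0000 [wait]  ⇒ S*(6)=133.3400
t_5: node(5,0) S=82.8214 payoff=77.0686 vs cont=76.4664 → 77.0686 [stop]  node(5,1) S=100.2005 payoff=59.6895 vs cont=59.0874 → 59.6895 [stop]  node(5,2) S=121.2263 payoff=38.6637 vs cont=38.0615 → 38.6637 [stop]  node(5,3) S=146.6642 payoff=13.2258 vs cont=16.6116 → 16.6116 [wait]  node(5,4) S=177.4398 payoff=0.0000 vs cont=3.3340 → 3.3340 [wait]  node(5,5) S=214.6734 payoff=0.0000 vs cont=0.0000 → 0.0000 [wait]  ⇒ S*(5)=121.2263
t_4: node(4,0) S=91.0975 payoff=68.7925 vs cont=68.1904 → 68.7925 [stop]  node(4,1) S=110.2131 payoff=49.6769 vs cont=49.0747 → 49.6769 [stop]  node(4,2) S=133.3400 payoff=26.5500 vs cont=27.6209 → 27.6209 [wait]  node(4,3) S=161.3197 payoff=0.0000 vs cont=9.9879 → 9.9879 [wait]  node(4,4) S=195.1707 payoff=0.0000 vs cont=1.6739 → 1.6739 [wait]  ⇒ S*(4)=110.2131
t_3: node(3,0) S=100.2005 payoff=59.6895 vs cont=59.0874 → 59.6895 [stop]  node(3,1) S=121.2263 payoff=38.6637 vs cont=38.5907 → 38.6637 [stop]  node(3,2) S=146.6642 payoff=13.2258 vs cont=18.8035 → 18.8035 [wait]  node(3,3) S=177.4398 payoff=0.0000 vs cont=5.8419 → 5.8419 [wait]  ⇒ S*(3)=121.2263
t_2: node(2,0) S=110.2131 payoff=49.6769 vs cont=49.0747 → 49.6769 [stop]  node(2,1) S=133.3400 payoff=26.5500 vs cont=28.7041 → 28.7041 [wait]  node(2,2) S=161.3197 payoff=0.0000 vs cont=12.3276 → 12.3276 [wait]  ⇒ S*(2)=110.2131
t_1: node(1,0) S=121.2263 payoff=38.6637 vs cont=39.1260 → 39.1260 [wait]  node(1,1) S=146.6642 payoff=13.2258 vs cont=20.5035 → 20.5035 [wait]  ⇒ S*(1)=-
t_0: node(0,0) S=133.3400 payoff=26.5500 vs cont=29.7762 → 29.7762 [wait]  ⇒ S*(0)=-

price = 29.7762
boundary = - - 110.2131 121.2263 110.2131 121.2263 133.3400
tree:
29.7762
39.1260 20.5035
49.6769 28.7041 12.3276
59.6895 38.6637 18.8035 5.8419
68.7925 49.6769 27.6209 9.9879 1.6739
77.0686 59.6895 38.6637 16.6116 3.3340 0.0000
84.5927 68.7925 49.6769 26.5500 6.6404 0.0000 0.0000
91.4333 77.0686 59.6895 38.6637 13.2258 0.0000 0.0000 0.0000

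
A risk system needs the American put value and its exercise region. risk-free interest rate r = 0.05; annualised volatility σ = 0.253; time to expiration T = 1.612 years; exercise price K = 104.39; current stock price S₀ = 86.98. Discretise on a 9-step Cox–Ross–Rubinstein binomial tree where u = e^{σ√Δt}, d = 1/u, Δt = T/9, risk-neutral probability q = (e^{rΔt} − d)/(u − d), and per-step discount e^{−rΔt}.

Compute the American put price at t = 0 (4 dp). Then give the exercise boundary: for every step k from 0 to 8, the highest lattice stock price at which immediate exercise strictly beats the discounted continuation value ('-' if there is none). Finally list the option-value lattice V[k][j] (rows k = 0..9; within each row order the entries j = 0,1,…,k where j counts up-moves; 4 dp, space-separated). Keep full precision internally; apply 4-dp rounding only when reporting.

params: Δt=0.17911 u=1.11302 d=0.89846 q=0.51518 e^(-rΔt)=0.99108
t_9 payoffs: 71.2077 63.2836 53.4672 41.3066 26.2420 7.5799 0.0000 0.0000 0.0000 0.0000
t_8: node(8,0) S=36.9325 payoff=67.4575 vs cont=66.5269 → 67.4575 [stop]  node(8,1) S=45.7521 payoff=58.6379 vs cont=57.7072 → 58.6379 [stop]  node(8,2) S=56.6779 payoff=47.7121 vs cont=46.7814 → 47.7121 [stop]  node(8,3) S=70.2128 payoff=34.1772 vs cont=33.2465 → 34.1772 [stop]  node(8,4) S=86.9800 payoff=17.4100 vs cont=16.4793 → 17.4100 [stop]  node(8,5) S=107.7512 payoff=0.0000 vs cont=3.6421 → 3.6421 [wait]  node(8,6) S=133.4827 payoff=0.0000 vs cont=0.0000 → 0.0000 [wait]  node(8,7) S=165.3590 payoff=0.0000 vs cont=0.0000 → 0.0000 [wait]  node(8,8) S=204.8475 payoff=0.0000 vs cont=0.0000 → 0.0000 [wait]  ⇒ S*(8)=86.9800
t_7: node(7,0) S=41.1064 payoff=63.2836 vs cont=62.3529 → 63.2836 [stop]  node(7,1) S=50.9228 payoff=53.4672 vs cont=52.5365 → 53.4672 [stop]  node(7,2) S=63.0834 payoff=41.3066 vs cont=40.3759 → 41.3066 [stop]  node(7,3) S=78.1480 payoff=26.2420 vs cont=25.3113 → 26.2420 [stop]  node(7,4) S=96.8101 payoff=7.5799 vs cont=10.2250 → 10.2250 [wait]  node(7,5) S=119.9288 payoff=0.0000 vs cont=1.7500 → 1.7500 [wait]  node(7,6) S=148.5684 payoff=0.0000 vs cont=0.0000 → 0.0000 [wait]  node(7,7) S=184.0472 payoff=0.0000 vs cont=0.0000 → 0.0000 [wait]  ⇒ S*(7)=78.1480
t_6: node(6,0) S=45.7521 payoff=58.6379 vs cont=57.7072 → 58.6379 [stop]  node(6,1) S=56.6779 payoff=47.7121 vs cont=46.7814 → 47.7121 [stop]  node(6,2) S=70.2128 payoff=34.1772 vs cont=33.2465 → 34.1772 [stop]  node(6,3) S=86.9800 payoff=17.4100 vs cont=17.8299 → 17.8299 [wait]  node(6,4) S=107.7512 payoff=0.0000 vs cont=5.8066 → 5.8066 [wait]  node(6,5) S=133.4827 payoff=0.0000 vs cont=0.8409 → 0.8409 [wait]  node(6,6) S=165.3590 payoff=0.0000 vs cont=0.0000 → 0.0000 [wait]  ⇒ S*(6)=70.2128
t_5: node(5,0) S=50.9228 payoff=53.4672 vs cont=52.5365 → 53.4672 [stop]  node(5,1) S=63.0834 payoff=41.3066 vs cont=40.3759 → 41.3066 [stop]  node(5,2) S=78.1480 payoff=26.2420 vs cont=25.5257 → 26.2420 [stop]  node(5,3) S=96.8101 payoff=7.5799 vs cont=11.5319 → 11.5319 [wait]  node(5,4) S=119.9288 payoff=0.0000 vs cont=3.2194 → 3.2194 [wait]  node(5,5) S=148.5684 payoff=0.0000 vs cont=0.4040 → 0.4040 [wait]  ⇒ S*(5)=78.1480
t_4: node(4,0) S=56.6779 payoff=47.7121 vs cont=46.7814 → 47.7121 [stop]  node(4,1) S=70.2128 payoff=34.1772 vs cont=33.2465 → 34.1772 [stop]  node(4,2) S=86.9800 payoff=17.4100 vs cont=18.4972 → 18.4972 [wait]  node(4,3) S=107.7512 payoff=0.0000 vs cont=7.1848 → 7.1848 [wait]  node(4,4) S=133.4827 payoff=0.0000 vs cont=1.7532 → 1.7532 [wait]  ⇒ S*(4)=70.2128
t_3: node(3,0) S=63.0834 payoff=41.3066 vs cont=40.3759 → 41.3066 [stop]  node(3,1) S=78.1480 payoff=26.2420 vs cont=25.8664 → 26.2420 [stop]  node(3,2) S=96.8101 payoff=7.5799 vs cont=12.5563 → 12.5563 [wait]  node(3,3) S=119.9288 payoff=0.0000 vs cont=4.3474 → 4.3474 [wait]  ⇒ S*(3)=78.1480
t_2: node(2,0) S=70.2128 payoff=34.1772 vs cont=33.2465 → 34.1772 [stop]  node(2,1) S=86.9800 payoff=17.4100 vs cont=19.0202 → 19.0202 [wait]  node(2,2) S=107.7512 payoff=0.0000 vs cont=8.2529 → 8.2529 [wait]  ⇒ S*(2)=70.2128
t_1: node(1,0) S=78.1480 payoff=26.2420 vs cont=26.1334 → 26.2420 [stop]  node(1,1) S=96.8101 payoff=7.5799 vs cont=13.3530 → 13.3530 [wait]  ⇒ S*(1)=78.1480
t_0: node(0,0) S=86.9800 payoff=17.4100 vs cont=19.4270 → 19.4270 [wait]  ⇒ S*(0)=-

price = 19.4270
boundary = - 78.1480 70.2128 78.1480 70.2128 78.1480 70.2128 78.1480 86.9800
tree:
19.4270
26.2420 13.3530
34.1772 19.0202 8.2529
41.3066 26.2420 12.5563 4.3474
47.7121 34.1772 18.4972 7.1848 1.7532
53.4672 41.3066 26.2420 11.5319 3.2194 0.4040
58.6379 47.7121 34.1772 17.8299 5.8066 0.8409 0.0000
63.2836 53.4672 41.3066 26.2420 10.2250 1.7500 0.0000 0.0000
67.4575 58.6379 47.7121 34.1772 17.4100 3.6421 0.0000 0.0000 0.0000
71.2077 63.2836 53.4672 41.3066 26.2420 7.5799 0.0000 0.0000 0.0000 0.0000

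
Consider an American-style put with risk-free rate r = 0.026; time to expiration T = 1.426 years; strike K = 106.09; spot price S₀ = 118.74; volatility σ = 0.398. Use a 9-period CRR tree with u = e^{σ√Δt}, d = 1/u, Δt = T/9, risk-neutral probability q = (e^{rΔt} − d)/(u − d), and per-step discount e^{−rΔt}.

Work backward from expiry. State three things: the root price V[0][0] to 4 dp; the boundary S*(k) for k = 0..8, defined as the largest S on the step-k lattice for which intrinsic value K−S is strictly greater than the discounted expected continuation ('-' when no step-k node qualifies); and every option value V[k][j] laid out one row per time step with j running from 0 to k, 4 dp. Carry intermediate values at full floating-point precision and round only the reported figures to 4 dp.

Δt=0.15844  u=1.17166  d=0.85349  q=0.47345  discount=0.99589
step 9 (expiry): payoffs max(K−S,0) = 77.5554 66.9178 52.3147 32.2675 4.7469 0.0000 0.0000 0.0000 0.0000 0.0000
step 8: (k=8,j=0): S=33.4330, (K−S)⁺=72.6570, hold=72.2209 ⇒ V=72.6570 exercise | (k=8,j=1): S=45.8966, (K−S)⁺=60.1934, hold=59.7573 ⇒ V=60.1934 exercise | (k=8,j=2): S=63.0066, (K−S)⁺=43.0834, hold=42.6473 ⇒ V=43.0834 exercise | (k=8,j=3): S=86.4951, (K−S)⁺=19.5949, hold=19.1588 ⇒ V=19.5949 exercise | (k=8,j=4): S=118.7400, (K−S)⁺=0.0000, hold=2.4892 ⇒ V=2.4892 continue | (k=8,j=5): S=163.0056, (K−S)⁺=0.0000, hold=0.0000 ⇒ V=0.0000 continue | (k=8,j=6): S=223.7732, (K−S)⁺=0.0000, hold=0.0000 ⇒ V=0.0000 continue | (k=8,j=7): S=307.1946, (K−S)⁺=0.0000, hold=0.0000 ⇒ V=0.0000 continue | (k=8,j=8): S=421.7151, (K−S)⁺=0.0000, hold=0.0000 ⇒ V=0.0000 continue  boundary S*=86.4951
step 7: (k=7,j=0): S=39.1722, (K−S)⁺=66.9178, hold=66.4817 ⇒ V=66.9178 exercise | (k=7,j=1): S=53.7753, (K−S)⁺=52.3147, hold=51.8785 ⇒ V=52.3147 exercise | (k=7,j=2): S=73.8225, (K−S)⁺=32.2675, hold=31.8314 ⇒ V=32.2675 exercise | (k=7,j=3): S=101.3431, (K−S)⁺=4.7469, hold=11.4489 ⇒ V=11.4489 continue | (k=7,j=4): S=139.1233, (K−S)⁺=0.0000, hold=1.3053 ⇒ V=1.3053 continue | (k=7,j=5): S=190.9877, (K−S)⁺=0.0000, hold=0.0000 ⇒ V=0.0000 continue | (k=7,j=6): S=262.1868, (K−S)⁺=0.0000, hold=0.0000 ⇒ V=0.0000 continue | (k=7,j=7): S=359.9286, (K−S)⁺=0.0000, hold=0.0000 ⇒ V=0.0000 continue  boundary S*=73.8225
step 6: (k=6,j=0): S=45.8966, (K−S)⁺=60.1934, hold=59.7573 ⇒ V=60.1934 exercise | (k=6,j=1): S=63.0066, (K−S)⁺=43.0834, hold=42.6473 ⇒ V=43.0834 exercise | (k=6,j=2): S=86.4951, (K−S)⁺=19.5949, hold=22.3188 ⇒ V=22.3188 continue | (k=6,j=3): S=118.7400, (K−S)⁺=0.0000, hold=6.6191 ⇒ V=6.6191 continue | (k=6,j=4): S=163.0056, (K−S)⁺=0.0000, hold=0.6845 ⇒ V=0.6845 continue | (k=6,j=5): S=223.7732, (K−S)⁺=0.0000, hold=0.0000 ⇒ V=0.0000 continue | (k=6,j=6): S=307.1946, (K−S)⁺=0.0000, hold=0.0000 ⇒ V=0.0000 continue  boundary S*=63.0066
step 5: (k=5,j=0): S=53.7753, (K−S)⁺=52.3147, hold=51.8785 ⇒ V=52.3147 exercise | (k=5,j=1): S=73.8225, (K−S)⁺=32.2675, hold=33.1157 ⇒ V=33.1157 continue | (k=5,j=2): S=101.3431, (K−S)⁺=4.7469, hold=14.8246 ⇒ V=14.8246 continue | (k=5,j=3): S=139.1233, (K−S)⁺=0.0000, hold=3.7937 ⇒ V=3.7937 continue | (k=5,j=4): S=190.9877, (K−S)⁺=0.0000, hold=0.3589 ⇒ V=0.3589 continue | (k=5,j=5): S=262.1868, (K−S)⁺=0.0000, hold=0.0000 ⇒ V=0.0000 continue  boundary S*=53.7753
step 4: (k=4,j=0): S=63.0066, (K−S)⁺=43.0834, hold=43.0472 ⇒ V=43.0834 exercise | (k=4,j=1): S=86.4951, (K−S)⁺=19.5949, hold=24.3552 ⇒ V=24.3552 continue | (k=4,j=2): S=118.7400, (K−S)⁺=0.0000, hold=9.5625 ⇒ V=9.5625 continue | (k=4,j=3): S=163.0056, (K−S)⁺=0.0000, hold=2.1586 ⇒ V=2.1586 continue | (k=4,j=4): S=223.7732, (K−S)⁺=0.0000, hold=0.1882 ⇒ V=0.1882 continue  boundary S*=63.0066
step 3: (k=3,j=0): S=73.8225, (K−S)⁺=32.2675, hold=34.0759 ⇒ V=34.0759 continue | (k=3,j=1): S=101.3431, (K−S)⁺=4.7469, hold=17.2803 ⇒ V=17.2803 continue | (k=3,j=2): S=139.1233, (K−S)⁺=0.0000, hold=6.0322 ⇒ V=6.0322 continue | (k=3,j=3): S=190.9877, (K−S)⁺=0.0000, hold=1.2207 ⇒ V=1.2207 continue  boundary S*=-
step 2: (k=2,j=0): S=86.4951, (K−S)⁺=19.5949, hold=26.0166 ⇒ V=26.0166 continue | (k=2,j=1): S=118.7400, (K−S)⁺=0.0000, hold=11.9057 ⇒ V=11.9057 continue | (k=2,j=2): S=163.0056, (K−S)⁺=0.0000, hold=3.7388 ⇒ V=3.7388 continue  boundary S*=-
step 1: (k=1,j=0): S=101.3431, (K−S)⁺=4.7469, hold=19.2563 ⇒ V=19.2563 continue | (k=1,j=1): S=139.1233, (K−S)⁺=0.0000, hold=8.0060 ⇒ V=8.0060 continue  boundary S*=-
step 0: (k=0,j=0): S=118.7400, (K−S)⁺=0.0000, hold=13.8726 ⇒ V=13.8726 continue  boundary S*=-

price = 13.8726
boundary = - - - - 63.0066 53.7753 63.0066 73.8225 86.4951
tree:
13.8726
19.2563 8.0060
26.0166 11.9057 3.7388
34.0759 17.2803 6.0322 1.2207
43.0834 24.3552 9.5625 2.1586 0.1882
52.3147 33.1157 14.8246 3.7937 0.3589 0.0000
60.1934 43.0834 22.3188 6.6191 0.6845 0.0000 0.0000
66.9178 52.3147 32.2675 11.4489 1.3053 0.0000 0.0000 0.0000
72.6570 60.1934 43.0834 19.5949 2.4892 0.0000 0.0000 0.0000 0.0000
77.5554 66.9178 52.3147 32.2675 4.7469 0.0000 0.0000 0.0000 0.0000 0.0000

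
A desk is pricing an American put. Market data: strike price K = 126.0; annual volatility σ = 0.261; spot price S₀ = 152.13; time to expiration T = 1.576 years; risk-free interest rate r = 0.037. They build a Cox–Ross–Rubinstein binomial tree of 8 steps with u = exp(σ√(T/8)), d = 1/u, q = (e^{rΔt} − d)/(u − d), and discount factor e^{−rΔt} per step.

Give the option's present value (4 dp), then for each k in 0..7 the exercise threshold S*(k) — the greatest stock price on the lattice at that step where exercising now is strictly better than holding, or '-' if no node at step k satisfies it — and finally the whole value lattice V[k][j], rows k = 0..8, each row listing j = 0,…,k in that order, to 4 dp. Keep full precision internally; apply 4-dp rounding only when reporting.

price = 6.1331
boundary = - - - - 95.7135 85.2438 95.7135 107.4691
tree:
6.1331
9.5593 2.8313
14.5194 4.7891 0.9347
21.3746 7.9458 1.7346 0.1565
30.2865 12.8653 3.1923 0.3170 0.0000
40.7562 20.1767 5.8160 0.6420 0.0000 0.0000
50.0807 30.2865 10.4643 1.3001 0.0000 0.0000 0.0000
58.3852 40.7562 18.5309 2.6327 0.0000 0.0000 0.0000 0.0000
65.7813 50.0807 30.2865 5.3315 0.0000 0.0000 0.0000 0.0000 0.0000

params: Δt=0.19700 u=1.12282 d=0.89061 q=0.50258 e^(-rΔt)=0.99274
t_8 payoffs: 65.7813 50.0807 30.2865 5.3315 0.0000 0.0000 0.0000 0.0000 0.0000
t_7: node(7,0) S=67.6148 payoff=58.3852 vs cont=57.4701 → 58.3852 [stop]  node(7,1) S=85.2438 payoff=40.7562 vs cont=39.8411 → 40.7562 [stop]  node(7,2) S=107.4691 payoff=18.5309 vs cont=17.6158 → 18.5309 [stop]  node(7,3) S=135.4891 payoff=0.0000 vs cont=2.6327 → 2.6327 [wait]  node(7,4) S=170.8147 payoff=0.0000 vs cont=0.0000 → 0.0000 [wait]  node(7,5) S=215.3506 payoff=0.0000 vs cont=0.0000 → 0.0000 [wait]  node(7,6) S=271.4982 payoff=0.0000 vs cont=0.0000 → 0.0000 [wait]  node(7,7) S=342.2849 payoff=0.0000 vs cont=0.0000 → 0.0000 [wait]  ⇒ S*(7)=107.4691
t_6: node(6,0) S=75.9193 payoff=50.0807 vs cont=49.1656 → 50.0807 [stop]  node(6,1) S=95.7135 payoff=30.2865 vs cont=29.3714 → 30.2865 [stop]  node(6,2) S=120.6685 payoff=5.3315 vs cont=10.4643 → 10.4643 [wait]  node(6,3) S=152.1300 payoff=0.0000 vs cont=1.3001 → 1.3001 [wait]  node(6,4) S=191.7943 payoff=0.0000 vs cont=0.0000 → 0.0000 [wait]  node(6,5) S=241.8001 payoff=0.0000 vs cont=0.0000 → 0.0000 [wait]  node(6,6) S=304.8438 payoff=0.0000 vs cont=0.0000 → 0.0000 [wait]  ⇒ S*(6)=95.7135
t_5: node(5,0) S=85.2438 payoff=40.7562 vs cont=39.8411 → 40.7562 [stop]  node(5,1) S=107.4691 payoff=18.5309 vs cont=20.1767 → 20.1767 [wait]  node(5,2) S=135.4891 payoff=0.0000 vs cont=5.8160 → 5.8160 [wait]  node(5,3) S=170.8147 payoff=0.0000 vs cont=0.6420 → 0.6420 [wait]  node(5,4) S=215.3506 payoff=0.0000 vs cont=0.0000 → 0.0000 [wait]  node(5,5) S=271.4982 payoff=0.0000 vs cont=0.0000 → 0.0000 [wait]  ⇒ S*(5)=85.2438
t_4: node(4,0) S=95.7135 payoff=30.2865 vs cont=30.1926 → 30.2865 [stop]  node(4,1) S=120.6685 payoff=5.3315 vs cont=12.8653 → 12.8653 [wait]  node(4,2) S=152.1300 payoff=0.0000 vs cont=3.1923 → 3.1923 [wait]  node(4,3) S=191.7943 payoff=0.0000 vs cont=0.3170 → 0.3170 [wait]  node(4,4) S=241.8001 payoff=0.0000 vs cont=0.0000 → 0.0000 [wait]  ⇒ S*(4)=95.7135
t_3: node(3,0) S=107.4691 payoff=18.5309 vs cont=21.3746 → 21.3746 [wait]  node(3,1) S=135.4891 payoff=0.0000 vs cont=7.9458 → 7.9458 [wait]  node(3,2) S=170.8147 payoff=0.0000 vs cont=1.7346 → 1.7346 [wait]  node(3,3) S=215.3506 payoff=0.0000 vs cont=0.1565 → 0.1565 [wait]  ⇒ S*(3)=-
t_2: node(2,0) S=120.6685 payoff=5.3315 vs cont=14.5194 → 14.5194 [wait]  node(2,1) S=152.1300 payoff=0.0000 vs cont=4.7891 → 4.7891 [wait]  node(2,2) S=191.7943 payoff=0.0000 vs cont=0.9347 → 0.9347 [wait]  ⇒ S*(2)=-
t_1: node(1,0) S=135.4891 payoff=0.0000 vs cont=9.5593 → 9.5593 [wait]  node(1,1) S=170.8147 payoff=0.0000 vs cont=2.8313 → 2.8313 [wait]  ⇒ S*(1)=-
t_0: node(0,0) S=152.1300 payoff=0.0000 vs cont=6.1331 → 6.1331 [wait]  ⇒ S*(0)=-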